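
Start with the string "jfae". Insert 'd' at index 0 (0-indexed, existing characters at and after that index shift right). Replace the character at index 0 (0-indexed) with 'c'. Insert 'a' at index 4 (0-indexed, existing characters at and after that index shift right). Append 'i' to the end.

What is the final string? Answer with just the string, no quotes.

Answer: cjfaaei

Derivation:
Applying each edit step by step:
Start: "jfae"
Op 1 (insert 'd' at idx 0): "jfae" -> "djfae"
Op 2 (replace idx 0: 'd' -> 'c'): "djfae" -> "cjfae"
Op 3 (insert 'a' at idx 4): "cjfae" -> "cjfaae"
Op 4 (append 'i'): "cjfaae" -> "cjfaaei"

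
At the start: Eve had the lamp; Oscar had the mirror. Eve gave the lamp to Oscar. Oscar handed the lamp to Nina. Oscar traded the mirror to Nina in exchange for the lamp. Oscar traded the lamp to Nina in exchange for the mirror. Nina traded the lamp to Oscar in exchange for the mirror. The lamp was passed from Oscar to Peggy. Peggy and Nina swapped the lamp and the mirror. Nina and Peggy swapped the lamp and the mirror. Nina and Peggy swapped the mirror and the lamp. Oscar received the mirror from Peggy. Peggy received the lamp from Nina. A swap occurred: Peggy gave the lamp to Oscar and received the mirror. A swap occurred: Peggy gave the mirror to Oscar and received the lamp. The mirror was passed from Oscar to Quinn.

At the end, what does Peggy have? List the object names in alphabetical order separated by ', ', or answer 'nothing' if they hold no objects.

Answer: lamp

Derivation:
Tracking all object holders:
Start: lamp:Eve, mirror:Oscar
Event 1 (give lamp: Eve -> Oscar). State: lamp:Oscar, mirror:Oscar
Event 2 (give lamp: Oscar -> Nina). State: lamp:Nina, mirror:Oscar
Event 3 (swap mirror<->lamp: now mirror:Nina, lamp:Oscar). State: lamp:Oscar, mirror:Nina
Event 4 (swap lamp<->mirror: now lamp:Nina, mirror:Oscar). State: lamp:Nina, mirror:Oscar
Event 5 (swap lamp<->mirror: now lamp:Oscar, mirror:Nina). State: lamp:Oscar, mirror:Nina
Event 6 (give lamp: Oscar -> Peggy). State: lamp:Peggy, mirror:Nina
Event 7 (swap lamp<->mirror: now lamp:Nina, mirror:Peggy). State: lamp:Nina, mirror:Peggy
Event 8 (swap lamp<->mirror: now lamp:Peggy, mirror:Nina). State: lamp:Peggy, mirror:Nina
Event 9 (swap mirror<->lamp: now mirror:Peggy, lamp:Nina). State: lamp:Nina, mirror:Peggy
Event 10 (give mirror: Peggy -> Oscar). State: lamp:Nina, mirror:Oscar
Event 11 (give lamp: Nina -> Peggy). State: lamp:Peggy, mirror:Oscar
Event 12 (swap lamp<->mirror: now lamp:Oscar, mirror:Peggy). State: lamp:Oscar, mirror:Peggy
Event 13 (swap mirror<->lamp: now mirror:Oscar, lamp:Peggy). State: lamp:Peggy, mirror:Oscar
Event 14 (give mirror: Oscar -> Quinn). State: lamp:Peggy, mirror:Quinn

Final state: lamp:Peggy, mirror:Quinn
Peggy holds: lamp.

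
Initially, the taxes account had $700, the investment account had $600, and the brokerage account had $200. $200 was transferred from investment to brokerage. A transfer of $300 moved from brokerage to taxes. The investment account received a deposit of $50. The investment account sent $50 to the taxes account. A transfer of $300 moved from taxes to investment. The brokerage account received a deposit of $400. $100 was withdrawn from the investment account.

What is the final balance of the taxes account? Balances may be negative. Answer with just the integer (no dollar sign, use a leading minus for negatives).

Answer: 750

Derivation:
Tracking account balances step by step:
Start: taxes=700, investment=600, brokerage=200
Event 1 (transfer 200 investment -> brokerage): investment: 600 - 200 = 400, brokerage: 200 + 200 = 400. Balances: taxes=700, investment=400, brokerage=400
Event 2 (transfer 300 brokerage -> taxes): brokerage: 400 - 300 = 100, taxes: 700 + 300 = 1000. Balances: taxes=1000, investment=400, brokerage=100
Event 3 (deposit 50 to investment): investment: 400 + 50 = 450. Balances: taxes=1000, investment=450, brokerage=100
Event 4 (transfer 50 investment -> taxes): investment: 450 - 50 = 400, taxes: 1000 + 50 = 1050. Balances: taxes=1050, investment=400, brokerage=100
Event 5 (transfer 300 taxes -> investment): taxes: 1050 - 300 = 750, investment: 400 + 300 = 700. Balances: taxes=750, investment=700, brokerage=100
Event 6 (deposit 400 to brokerage): brokerage: 100 + 400 = 500. Balances: taxes=750, investment=700, brokerage=500
Event 7 (withdraw 100 from investment): investment: 700 - 100 = 600. Balances: taxes=750, investment=600, brokerage=500

Final balance of taxes: 750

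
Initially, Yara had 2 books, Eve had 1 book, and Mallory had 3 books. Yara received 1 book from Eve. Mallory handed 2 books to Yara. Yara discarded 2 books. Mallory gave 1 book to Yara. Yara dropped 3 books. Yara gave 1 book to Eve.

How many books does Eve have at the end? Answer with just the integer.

Tracking counts step by step:
Start: Yara=2, Eve=1, Mallory=3
Event 1 (Eve -> Yara, 1): Eve: 1 -> 0, Yara: 2 -> 3. State: Yara=3, Eve=0, Mallory=3
Event 2 (Mallory -> Yara, 2): Mallory: 3 -> 1, Yara: 3 -> 5. State: Yara=5, Eve=0, Mallory=1
Event 3 (Yara -2): Yara: 5 -> 3. State: Yara=3, Eve=0, Mallory=1
Event 4 (Mallory -> Yara, 1): Mallory: 1 -> 0, Yara: 3 -> 4. State: Yara=4, Eve=0, Mallory=0
Event 5 (Yara -3): Yara: 4 -> 1. State: Yara=1, Eve=0, Mallory=0
Event 6 (Yara -> Eve, 1): Yara: 1 -> 0, Eve: 0 -> 1. State: Yara=0, Eve=1, Mallory=0

Eve's final count: 1

Answer: 1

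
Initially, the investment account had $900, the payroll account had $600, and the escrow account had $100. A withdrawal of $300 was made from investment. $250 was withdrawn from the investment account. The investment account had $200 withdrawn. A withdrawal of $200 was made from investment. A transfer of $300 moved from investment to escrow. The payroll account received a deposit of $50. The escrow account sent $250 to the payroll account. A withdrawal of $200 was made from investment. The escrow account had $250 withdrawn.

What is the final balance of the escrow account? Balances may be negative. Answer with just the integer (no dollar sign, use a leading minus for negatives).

Tracking account balances step by step:
Start: investment=900, payroll=600, escrow=100
Event 1 (withdraw 300 from investment): investment: 900 - 300 = 600. Balances: investment=600, payroll=600, escrow=100
Event 2 (withdraw 250 from investment): investment: 600 - 250 = 350. Balances: investment=350, payroll=600, escrow=100
Event 3 (withdraw 200 from investment): investment: 350 - 200 = 150. Balances: investment=150, payroll=600, escrow=100
Event 4 (withdraw 200 from investment): investment: 150 - 200 = -50. Balances: investment=-50, payroll=600, escrow=100
Event 5 (transfer 300 investment -> escrow): investment: -50 - 300 = -350, escrow: 100 + 300 = 400. Balances: investment=-350, payroll=600, escrow=400
Event 6 (deposit 50 to payroll): payroll: 600 + 50 = 650. Balances: investment=-350, payroll=650, escrow=400
Event 7 (transfer 250 escrow -> payroll): escrow: 400 - 250 = 150, payroll: 650 + 250 = 900. Balances: investment=-350, payroll=900, escrow=150
Event 8 (withdraw 200 from investment): investment: -350 - 200 = -550. Balances: investment=-550, payroll=900, escrow=150
Event 9 (withdraw 250 from escrow): escrow: 150 - 250 = -100. Balances: investment=-550, payroll=900, escrow=-100

Final balance of escrow: -100

Answer: -100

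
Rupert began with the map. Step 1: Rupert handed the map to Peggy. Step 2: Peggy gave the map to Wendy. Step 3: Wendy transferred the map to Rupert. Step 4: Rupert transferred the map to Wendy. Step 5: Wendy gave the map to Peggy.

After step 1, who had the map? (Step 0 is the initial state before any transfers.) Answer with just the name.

Tracking the map holder through step 1:
After step 0 (start): Rupert
After step 1: Peggy

At step 1, the holder is Peggy.

Answer: Peggy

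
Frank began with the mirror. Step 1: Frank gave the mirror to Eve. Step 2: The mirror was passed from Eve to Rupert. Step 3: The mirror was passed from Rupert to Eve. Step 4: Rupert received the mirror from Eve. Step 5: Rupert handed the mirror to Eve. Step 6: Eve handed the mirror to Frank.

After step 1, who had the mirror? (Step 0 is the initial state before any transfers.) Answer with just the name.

Tracking the mirror holder through step 1:
After step 0 (start): Frank
After step 1: Eve

At step 1, the holder is Eve.

Answer: Eve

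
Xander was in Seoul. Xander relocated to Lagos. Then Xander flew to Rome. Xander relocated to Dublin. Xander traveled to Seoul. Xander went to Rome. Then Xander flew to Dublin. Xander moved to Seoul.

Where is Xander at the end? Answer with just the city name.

Tracking Xander's location:
Start: Xander is in Seoul.
After move 1: Seoul -> Lagos. Xander is in Lagos.
After move 2: Lagos -> Rome. Xander is in Rome.
After move 3: Rome -> Dublin. Xander is in Dublin.
After move 4: Dublin -> Seoul. Xander is in Seoul.
After move 5: Seoul -> Rome. Xander is in Rome.
After move 6: Rome -> Dublin. Xander is in Dublin.
After move 7: Dublin -> Seoul. Xander is in Seoul.

Answer: Seoul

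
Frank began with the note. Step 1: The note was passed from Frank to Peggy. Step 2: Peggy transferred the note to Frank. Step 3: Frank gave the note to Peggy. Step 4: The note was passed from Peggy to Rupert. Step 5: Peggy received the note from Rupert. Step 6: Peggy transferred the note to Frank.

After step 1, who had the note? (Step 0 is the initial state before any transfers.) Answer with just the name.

Tracking the note holder through step 1:
After step 0 (start): Frank
After step 1: Peggy

At step 1, the holder is Peggy.

Answer: Peggy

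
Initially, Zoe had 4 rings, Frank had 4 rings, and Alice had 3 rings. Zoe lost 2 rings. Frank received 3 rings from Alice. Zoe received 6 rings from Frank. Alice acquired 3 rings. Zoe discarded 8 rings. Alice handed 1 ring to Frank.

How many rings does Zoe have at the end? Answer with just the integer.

Tracking counts step by step:
Start: Zoe=4, Frank=4, Alice=3
Event 1 (Zoe -2): Zoe: 4 -> 2. State: Zoe=2, Frank=4, Alice=3
Event 2 (Alice -> Frank, 3): Alice: 3 -> 0, Frank: 4 -> 7. State: Zoe=2, Frank=7, Alice=0
Event 3 (Frank -> Zoe, 6): Frank: 7 -> 1, Zoe: 2 -> 8. State: Zoe=8, Frank=1, Alice=0
Event 4 (Alice +3): Alice: 0 -> 3. State: Zoe=8, Frank=1, Alice=3
Event 5 (Zoe -8): Zoe: 8 -> 0. State: Zoe=0, Frank=1, Alice=3
Event 6 (Alice -> Frank, 1): Alice: 3 -> 2, Frank: 1 -> 2. State: Zoe=0, Frank=2, Alice=2

Zoe's final count: 0

Answer: 0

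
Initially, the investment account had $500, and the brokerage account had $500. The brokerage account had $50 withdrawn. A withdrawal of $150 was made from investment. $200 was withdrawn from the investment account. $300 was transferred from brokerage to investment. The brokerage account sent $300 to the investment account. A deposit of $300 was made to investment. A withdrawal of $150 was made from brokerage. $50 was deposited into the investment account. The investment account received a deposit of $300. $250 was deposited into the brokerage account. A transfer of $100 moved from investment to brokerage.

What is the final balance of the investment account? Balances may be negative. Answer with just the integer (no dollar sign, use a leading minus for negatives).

Answer: 1300

Derivation:
Tracking account balances step by step:
Start: investment=500, brokerage=500
Event 1 (withdraw 50 from brokerage): brokerage: 500 - 50 = 450. Balances: investment=500, brokerage=450
Event 2 (withdraw 150 from investment): investment: 500 - 150 = 350. Balances: investment=350, brokerage=450
Event 3 (withdraw 200 from investment): investment: 350 - 200 = 150. Balances: investment=150, brokerage=450
Event 4 (transfer 300 brokerage -> investment): brokerage: 450 - 300 = 150, investment: 150 + 300 = 450. Balances: investment=450, brokerage=150
Event 5 (transfer 300 brokerage -> investment): brokerage: 150 - 300 = -150, investment: 450 + 300 = 750. Balances: investment=750, brokerage=-150
Event 6 (deposit 300 to investment): investment: 750 + 300 = 1050. Balances: investment=1050, brokerage=-150
Event 7 (withdraw 150 from brokerage): brokerage: -150 - 150 = -300. Balances: investment=1050, brokerage=-300
Event 8 (deposit 50 to investment): investment: 1050 + 50 = 1100. Balances: investment=1100, brokerage=-300
Event 9 (deposit 300 to investment): investment: 1100 + 300 = 1400. Balances: investment=1400, brokerage=-300
Event 10 (deposit 250 to brokerage): brokerage: -300 + 250 = -50. Balances: investment=1400, brokerage=-50
Event 11 (transfer 100 investment -> brokerage): investment: 1400 - 100 = 1300, brokerage: -50 + 100 = 50. Balances: investment=1300, brokerage=50

Final balance of investment: 1300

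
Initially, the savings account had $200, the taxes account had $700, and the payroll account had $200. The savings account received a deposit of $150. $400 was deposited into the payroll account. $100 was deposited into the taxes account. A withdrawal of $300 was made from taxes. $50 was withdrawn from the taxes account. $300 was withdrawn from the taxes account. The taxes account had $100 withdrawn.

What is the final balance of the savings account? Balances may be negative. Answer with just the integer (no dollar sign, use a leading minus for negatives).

Answer: 350

Derivation:
Tracking account balances step by step:
Start: savings=200, taxes=700, payroll=200
Event 1 (deposit 150 to savings): savings: 200 + 150 = 350. Balances: savings=350, taxes=700, payroll=200
Event 2 (deposit 400 to payroll): payroll: 200 + 400 = 600. Balances: savings=350, taxes=700, payroll=600
Event 3 (deposit 100 to taxes): taxes: 700 + 100 = 800. Balances: savings=350, taxes=800, payroll=600
Event 4 (withdraw 300 from taxes): taxes: 800 - 300 = 500. Balances: savings=350, taxes=500, payroll=600
Event 5 (withdraw 50 from taxes): taxes: 500 - 50 = 450. Balances: savings=350, taxes=450, payroll=600
Event 6 (withdraw 300 from taxes): taxes: 450 - 300 = 150. Balances: savings=350, taxes=150, payroll=600
Event 7 (withdraw 100 from taxes): taxes: 150 - 100 = 50. Balances: savings=350, taxes=50, payroll=600

Final balance of savings: 350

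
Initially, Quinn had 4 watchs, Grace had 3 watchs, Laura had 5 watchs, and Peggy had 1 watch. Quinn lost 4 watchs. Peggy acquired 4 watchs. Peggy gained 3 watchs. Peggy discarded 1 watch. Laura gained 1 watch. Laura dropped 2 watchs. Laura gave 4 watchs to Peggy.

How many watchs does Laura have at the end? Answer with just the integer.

Answer: 0

Derivation:
Tracking counts step by step:
Start: Quinn=4, Grace=3, Laura=5, Peggy=1
Event 1 (Quinn -4): Quinn: 4 -> 0. State: Quinn=0, Grace=3, Laura=5, Peggy=1
Event 2 (Peggy +4): Peggy: 1 -> 5. State: Quinn=0, Grace=3, Laura=5, Peggy=5
Event 3 (Peggy +3): Peggy: 5 -> 8. State: Quinn=0, Grace=3, Laura=5, Peggy=8
Event 4 (Peggy -1): Peggy: 8 -> 7. State: Quinn=0, Grace=3, Laura=5, Peggy=7
Event 5 (Laura +1): Laura: 5 -> 6. State: Quinn=0, Grace=3, Laura=6, Peggy=7
Event 6 (Laura -2): Laura: 6 -> 4. State: Quinn=0, Grace=3, Laura=4, Peggy=7
Event 7 (Laura -> Peggy, 4): Laura: 4 -> 0, Peggy: 7 -> 11. State: Quinn=0, Grace=3, Laura=0, Peggy=11

Laura's final count: 0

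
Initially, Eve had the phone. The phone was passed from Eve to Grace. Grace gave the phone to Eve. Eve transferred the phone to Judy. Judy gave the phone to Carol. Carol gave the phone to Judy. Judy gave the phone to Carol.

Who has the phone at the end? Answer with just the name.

Answer: Carol

Derivation:
Tracking the phone through each event:
Start: Eve has the phone.
After event 1: Grace has the phone.
After event 2: Eve has the phone.
After event 3: Judy has the phone.
After event 4: Carol has the phone.
After event 5: Judy has the phone.
After event 6: Carol has the phone.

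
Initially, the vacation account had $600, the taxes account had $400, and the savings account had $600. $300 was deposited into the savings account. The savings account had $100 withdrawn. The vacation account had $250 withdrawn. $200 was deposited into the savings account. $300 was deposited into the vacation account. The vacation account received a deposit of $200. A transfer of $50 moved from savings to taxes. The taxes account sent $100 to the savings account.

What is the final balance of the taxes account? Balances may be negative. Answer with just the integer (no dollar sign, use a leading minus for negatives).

Tracking account balances step by step:
Start: vacation=600, taxes=400, savings=600
Event 1 (deposit 300 to savings): savings: 600 + 300 = 900. Balances: vacation=600, taxes=400, savings=900
Event 2 (withdraw 100 from savings): savings: 900 - 100 = 800. Balances: vacation=600, taxes=400, savings=800
Event 3 (withdraw 250 from vacation): vacation: 600 - 250 = 350. Balances: vacation=350, taxes=400, savings=800
Event 4 (deposit 200 to savings): savings: 800 + 200 = 1000. Balances: vacation=350, taxes=400, savings=1000
Event 5 (deposit 300 to vacation): vacation: 350 + 300 = 650. Balances: vacation=650, taxes=400, savings=1000
Event 6 (deposit 200 to vacation): vacation: 650 + 200 = 850. Balances: vacation=850, taxes=400, savings=1000
Event 7 (transfer 50 savings -> taxes): savings: 1000 - 50 = 950, taxes: 400 + 50 = 450. Balances: vacation=850, taxes=450, savings=950
Event 8 (transfer 100 taxes -> savings): taxes: 450 - 100 = 350, savings: 950 + 100 = 1050. Balances: vacation=850, taxes=350, savings=1050

Final balance of taxes: 350

Answer: 350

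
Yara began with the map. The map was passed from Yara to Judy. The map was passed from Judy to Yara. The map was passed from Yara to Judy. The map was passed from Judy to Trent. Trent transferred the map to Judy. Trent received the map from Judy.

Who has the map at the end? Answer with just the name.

Answer: Trent

Derivation:
Tracking the map through each event:
Start: Yara has the map.
After event 1: Judy has the map.
After event 2: Yara has the map.
After event 3: Judy has the map.
After event 4: Trent has the map.
After event 5: Judy has the map.
After event 6: Trent has the map.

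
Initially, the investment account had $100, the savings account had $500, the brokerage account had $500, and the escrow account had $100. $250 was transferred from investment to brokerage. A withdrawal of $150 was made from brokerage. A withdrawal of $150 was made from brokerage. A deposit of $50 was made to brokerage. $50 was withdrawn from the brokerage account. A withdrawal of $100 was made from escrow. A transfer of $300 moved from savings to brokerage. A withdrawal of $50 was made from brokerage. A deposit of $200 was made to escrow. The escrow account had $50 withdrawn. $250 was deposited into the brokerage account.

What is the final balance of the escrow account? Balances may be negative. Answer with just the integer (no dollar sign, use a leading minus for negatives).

Tracking account balances step by step:
Start: investment=100, savings=500, brokerage=500, escrow=100
Event 1 (transfer 250 investment -> brokerage): investment: 100 - 250 = -150, brokerage: 500 + 250 = 750. Balances: investment=-150, savings=500, brokerage=750, escrow=100
Event 2 (withdraw 150 from brokerage): brokerage: 750 - 150 = 600. Balances: investment=-150, savings=500, brokerage=600, escrow=100
Event 3 (withdraw 150 from brokerage): brokerage: 600 - 150 = 450. Balances: investment=-150, savings=500, brokerage=450, escrow=100
Event 4 (deposit 50 to brokerage): brokerage: 450 + 50 = 500. Balances: investment=-150, savings=500, brokerage=500, escrow=100
Event 5 (withdraw 50 from brokerage): brokerage: 500 - 50 = 450. Balances: investment=-150, savings=500, brokerage=450, escrow=100
Event 6 (withdraw 100 from escrow): escrow: 100 - 100 = 0. Balances: investment=-150, savings=500, brokerage=450, escrow=0
Event 7 (transfer 300 savings -> brokerage): savings: 500 - 300 = 200, brokerage: 450 + 300 = 750. Balances: investment=-150, savings=200, brokerage=750, escrow=0
Event 8 (withdraw 50 from brokerage): brokerage: 750 - 50 = 700. Balances: investment=-150, savings=200, brokerage=700, escrow=0
Event 9 (deposit 200 to escrow): escrow: 0 + 200 = 200. Balances: investment=-150, savings=200, brokerage=700, escrow=200
Event 10 (withdraw 50 from escrow): escrow: 200 - 50 = 150. Balances: investment=-150, savings=200, brokerage=700, escrow=150
Event 11 (deposit 250 to brokerage): brokerage: 700 + 250 = 950. Balances: investment=-150, savings=200, brokerage=950, escrow=150

Final balance of escrow: 150

Answer: 150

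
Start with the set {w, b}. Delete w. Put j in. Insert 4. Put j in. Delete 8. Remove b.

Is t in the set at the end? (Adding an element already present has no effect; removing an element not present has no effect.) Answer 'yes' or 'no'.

Answer: no

Derivation:
Tracking the set through each operation:
Start: {b, w}
Event 1 (remove w): removed. Set: {b}
Event 2 (add j): added. Set: {b, j}
Event 3 (add 4): added. Set: {4, b, j}
Event 4 (add j): already present, no change. Set: {4, b, j}
Event 5 (remove 8): not present, no change. Set: {4, b, j}
Event 6 (remove b): removed. Set: {4, j}

Final set: {4, j} (size 2)
t is NOT in the final set.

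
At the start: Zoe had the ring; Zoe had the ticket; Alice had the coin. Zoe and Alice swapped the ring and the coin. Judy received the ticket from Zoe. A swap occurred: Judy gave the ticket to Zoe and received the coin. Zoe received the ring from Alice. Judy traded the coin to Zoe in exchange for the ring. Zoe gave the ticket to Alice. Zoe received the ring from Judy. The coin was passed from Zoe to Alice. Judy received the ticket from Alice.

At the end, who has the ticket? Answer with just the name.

Answer: Judy

Derivation:
Tracking all object holders:
Start: ring:Zoe, ticket:Zoe, coin:Alice
Event 1 (swap ring<->coin: now ring:Alice, coin:Zoe). State: ring:Alice, ticket:Zoe, coin:Zoe
Event 2 (give ticket: Zoe -> Judy). State: ring:Alice, ticket:Judy, coin:Zoe
Event 3 (swap ticket<->coin: now ticket:Zoe, coin:Judy). State: ring:Alice, ticket:Zoe, coin:Judy
Event 4 (give ring: Alice -> Zoe). State: ring:Zoe, ticket:Zoe, coin:Judy
Event 5 (swap coin<->ring: now coin:Zoe, ring:Judy). State: ring:Judy, ticket:Zoe, coin:Zoe
Event 6 (give ticket: Zoe -> Alice). State: ring:Judy, ticket:Alice, coin:Zoe
Event 7 (give ring: Judy -> Zoe). State: ring:Zoe, ticket:Alice, coin:Zoe
Event 8 (give coin: Zoe -> Alice). State: ring:Zoe, ticket:Alice, coin:Alice
Event 9 (give ticket: Alice -> Judy). State: ring:Zoe, ticket:Judy, coin:Alice

Final state: ring:Zoe, ticket:Judy, coin:Alice
The ticket is held by Judy.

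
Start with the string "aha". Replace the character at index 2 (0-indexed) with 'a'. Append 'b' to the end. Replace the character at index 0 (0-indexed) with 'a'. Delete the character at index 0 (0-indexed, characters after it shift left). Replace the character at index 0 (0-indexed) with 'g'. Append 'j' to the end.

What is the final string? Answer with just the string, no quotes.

Applying each edit step by step:
Start: "aha"
Op 1 (replace idx 2: 'a' -> 'a'): "aha" -> "aha"
Op 2 (append 'b'): "aha" -> "ahab"
Op 3 (replace idx 0: 'a' -> 'a'): "ahab" -> "ahab"
Op 4 (delete idx 0 = 'a'): "ahab" -> "hab"
Op 5 (replace idx 0: 'h' -> 'g'): "hab" -> "gab"
Op 6 (append 'j'): "gab" -> "gabj"

Answer: gabj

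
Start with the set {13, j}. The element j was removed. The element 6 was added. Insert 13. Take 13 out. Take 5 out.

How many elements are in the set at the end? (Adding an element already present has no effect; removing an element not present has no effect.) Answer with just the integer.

Tracking the set through each operation:
Start: {13, j}
Event 1 (remove j): removed. Set: {13}
Event 2 (add 6): added. Set: {13, 6}
Event 3 (add 13): already present, no change. Set: {13, 6}
Event 4 (remove 13): removed. Set: {6}
Event 5 (remove 5): not present, no change. Set: {6}

Final set: {6} (size 1)

Answer: 1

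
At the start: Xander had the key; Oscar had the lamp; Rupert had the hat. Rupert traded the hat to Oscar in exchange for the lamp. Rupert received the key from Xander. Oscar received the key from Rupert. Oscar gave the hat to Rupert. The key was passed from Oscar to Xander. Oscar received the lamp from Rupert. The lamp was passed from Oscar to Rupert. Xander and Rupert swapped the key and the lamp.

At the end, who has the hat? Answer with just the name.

Answer: Rupert

Derivation:
Tracking all object holders:
Start: key:Xander, lamp:Oscar, hat:Rupert
Event 1 (swap hat<->lamp: now hat:Oscar, lamp:Rupert). State: key:Xander, lamp:Rupert, hat:Oscar
Event 2 (give key: Xander -> Rupert). State: key:Rupert, lamp:Rupert, hat:Oscar
Event 3 (give key: Rupert -> Oscar). State: key:Oscar, lamp:Rupert, hat:Oscar
Event 4 (give hat: Oscar -> Rupert). State: key:Oscar, lamp:Rupert, hat:Rupert
Event 5 (give key: Oscar -> Xander). State: key:Xander, lamp:Rupert, hat:Rupert
Event 6 (give lamp: Rupert -> Oscar). State: key:Xander, lamp:Oscar, hat:Rupert
Event 7 (give lamp: Oscar -> Rupert). State: key:Xander, lamp:Rupert, hat:Rupert
Event 8 (swap key<->lamp: now key:Rupert, lamp:Xander). State: key:Rupert, lamp:Xander, hat:Rupert

Final state: key:Rupert, lamp:Xander, hat:Rupert
The hat is held by Rupert.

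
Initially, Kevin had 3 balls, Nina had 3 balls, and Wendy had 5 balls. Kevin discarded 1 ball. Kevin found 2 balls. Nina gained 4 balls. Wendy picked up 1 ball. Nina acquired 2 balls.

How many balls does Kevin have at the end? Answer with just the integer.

Answer: 4

Derivation:
Tracking counts step by step:
Start: Kevin=3, Nina=3, Wendy=5
Event 1 (Kevin -1): Kevin: 3 -> 2. State: Kevin=2, Nina=3, Wendy=5
Event 2 (Kevin +2): Kevin: 2 -> 4. State: Kevin=4, Nina=3, Wendy=5
Event 3 (Nina +4): Nina: 3 -> 7. State: Kevin=4, Nina=7, Wendy=5
Event 4 (Wendy +1): Wendy: 5 -> 6. State: Kevin=4, Nina=7, Wendy=6
Event 5 (Nina +2): Nina: 7 -> 9. State: Kevin=4, Nina=9, Wendy=6

Kevin's final count: 4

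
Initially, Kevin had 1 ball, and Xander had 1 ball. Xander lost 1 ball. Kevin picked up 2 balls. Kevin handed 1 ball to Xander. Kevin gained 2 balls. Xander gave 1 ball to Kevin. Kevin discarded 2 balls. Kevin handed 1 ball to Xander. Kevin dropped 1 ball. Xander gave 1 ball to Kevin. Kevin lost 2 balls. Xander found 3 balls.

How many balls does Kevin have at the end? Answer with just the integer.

Answer: 0

Derivation:
Tracking counts step by step:
Start: Kevin=1, Xander=1
Event 1 (Xander -1): Xander: 1 -> 0. State: Kevin=1, Xander=0
Event 2 (Kevin +2): Kevin: 1 -> 3. State: Kevin=3, Xander=0
Event 3 (Kevin -> Xander, 1): Kevin: 3 -> 2, Xander: 0 -> 1. State: Kevin=2, Xander=1
Event 4 (Kevin +2): Kevin: 2 -> 4. State: Kevin=4, Xander=1
Event 5 (Xander -> Kevin, 1): Xander: 1 -> 0, Kevin: 4 -> 5. State: Kevin=5, Xander=0
Event 6 (Kevin -2): Kevin: 5 -> 3. State: Kevin=3, Xander=0
Event 7 (Kevin -> Xander, 1): Kevin: 3 -> 2, Xander: 0 -> 1. State: Kevin=2, Xander=1
Event 8 (Kevin -1): Kevin: 2 -> 1. State: Kevin=1, Xander=1
Event 9 (Xander -> Kevin, 1): Xander: 1 -> 0, Kevin: 1 -> 2. State: Kevin=2, Xander=0
Event 10 (Kevin -2): Kevin: 2 -> 0. State: Kevin=0, Xander=0
Event 11 (Xander +3): Xander: 0 -> 3. State: Kevin=0, Xander=3

Kevin's final count: 0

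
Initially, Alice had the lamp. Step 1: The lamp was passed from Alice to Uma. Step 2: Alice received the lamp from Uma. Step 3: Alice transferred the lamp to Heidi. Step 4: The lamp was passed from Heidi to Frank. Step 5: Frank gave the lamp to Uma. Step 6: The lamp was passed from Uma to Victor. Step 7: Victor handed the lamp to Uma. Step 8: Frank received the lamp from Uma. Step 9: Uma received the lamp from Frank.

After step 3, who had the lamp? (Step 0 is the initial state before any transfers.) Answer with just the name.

Tracking the lamp holder through step 3:
After step 0 (start): Alice
After step 1: Uma
After step 2: Alice
After step 3: Heidi

At step 3, the holder is Heidi.

Answer: Heidi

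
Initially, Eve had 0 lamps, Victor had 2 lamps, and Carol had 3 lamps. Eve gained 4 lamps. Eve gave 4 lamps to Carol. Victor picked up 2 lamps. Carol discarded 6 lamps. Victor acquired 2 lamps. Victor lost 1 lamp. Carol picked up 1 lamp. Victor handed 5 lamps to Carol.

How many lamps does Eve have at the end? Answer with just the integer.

Tracking counts step by step:
Start: Eve=0, Victor=2, Carol=3
Event 1 (Eve +4): Eve: 0 -> 4. State: Eve=4, Victor=2, Carol=3
Event 2 (Eve -> Carol, 4): Eve: 4 -> 0, Carol: 3 -> 7. State: Eve=0, Victor=2, Carol=7
Event 3 (Victor +2): Victor: 2 -> 4. State: Eve=0, Victor=4, Carol=7
Event 4 (Carol -6): Carol: 7 -> 1. State: Eve=0, Victor=4, Carol=1
Event 5 (Victor +2): Victor: 4 -> 6. State: Eve=0, Victor=6, Carol=1
Event 6 (Victor -1): Victor: 6 -> 5. State: Eve=0, Victor=5, Carol=1
Event 7 (Carol +1): Carol: 1 -> 2. State: Eve=0, Victor=5, Carol=2
Event 8 (Victor -> Carol, 5): Victor: 5 -> 0, Carol: 2 -> 7. State: Eve=0, Victor=0, Carol=7

Eve's final count: 0

Answer: 0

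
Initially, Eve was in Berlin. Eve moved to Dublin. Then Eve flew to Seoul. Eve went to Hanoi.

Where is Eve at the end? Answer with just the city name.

Tracking Eve's location:
Start: Eve is in Berlin.
After move 1: Berlin -> Dublin. Eve is in Dublin.
After move 2: Dublin -> Seoul. Eve is in Seoul.
After move 3: Seoul -> Hanoi. Eve is in Hanoi.

Answer: Hanoi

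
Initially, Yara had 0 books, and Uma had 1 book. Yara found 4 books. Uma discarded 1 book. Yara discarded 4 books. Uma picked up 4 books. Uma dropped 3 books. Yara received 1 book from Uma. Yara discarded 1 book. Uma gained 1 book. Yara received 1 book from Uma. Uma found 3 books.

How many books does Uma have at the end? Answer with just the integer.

Answer: 3

Derivation:
Tracking counts step by step:
Start: Yara=0, Uma=1
Event 1 (Yara +4): Yara: 0 -> 4. State: Yara=4, Uma=1
Event 2 (Uma -1): Uma: 1 -> 0. State: Yara=4, Uma=0
Event 3 (Yara -4): Yara: 4 -> 0. State: Yara=0, Uma=0
Event 4 (Uma +4): Uma: 0 -> 4. State: Yara=0, Uma=4
Event 5 (Uma -3): Uma: 4 -> 1. State: Yara=0, Uma=1
Event 6 (Uma -> Yara, 1): Uma: 1 -> 0, Yara: 0 -> 1. State: Yara=1, Uma=0
Event 7 (Yara -1): Yara: 1 -> 0. State: Yara=0, Uma=0
Event 8 (Uma +1): Uma: 0 -> 1. State: Yara=0, Uma=1
Event 9 (Uma -> Yara, 1): Uma: 1 -> 0, Yara: 0 -> 1. State: Yara=1, Uma=0
Event 10 (Uma +3): Uma: 0 -> 3. State: Yara=1, Uma=3

Uma's final count: 3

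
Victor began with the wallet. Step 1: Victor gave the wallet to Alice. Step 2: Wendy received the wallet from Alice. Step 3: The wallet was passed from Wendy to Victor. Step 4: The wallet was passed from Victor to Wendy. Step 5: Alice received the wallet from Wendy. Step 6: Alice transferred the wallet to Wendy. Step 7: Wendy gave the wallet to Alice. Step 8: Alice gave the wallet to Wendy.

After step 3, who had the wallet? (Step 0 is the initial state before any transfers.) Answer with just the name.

Answer: Victor

Derivation:
Tracking the wallet holder through step 3:
After step 0 (start): Victor
After step 1: Alice
After step 2: Wendy
After step 3: Victor

At step 3, the holder is Victor.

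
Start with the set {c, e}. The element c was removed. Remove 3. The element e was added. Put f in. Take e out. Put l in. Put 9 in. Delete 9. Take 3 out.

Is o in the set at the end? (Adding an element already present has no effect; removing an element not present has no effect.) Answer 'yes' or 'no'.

Answer: no

Derivation:
Tracking the set through each operation:
Start: {c, e}
Event 1 (remove c): removed. Set: {e}
Event 2 (remove 3): not present, no change. Set: {e}
Event 3 (add e): already present, no change. Set: {e}
Event 4 (add f): added. Set: {e, f}
Event 5 (remove e): removed. Set: {f}
Event 6 (add l): added. Set: {f, l}
Event 7 (add 9): added. Set: {9, f, l}
Event 8 (remove 9): removed. Set: {f, l}
Event 9 (remove 3): not present, no change. Set: {f, l}

Final set: {f, l} (size 2)
o is NOT in the final set.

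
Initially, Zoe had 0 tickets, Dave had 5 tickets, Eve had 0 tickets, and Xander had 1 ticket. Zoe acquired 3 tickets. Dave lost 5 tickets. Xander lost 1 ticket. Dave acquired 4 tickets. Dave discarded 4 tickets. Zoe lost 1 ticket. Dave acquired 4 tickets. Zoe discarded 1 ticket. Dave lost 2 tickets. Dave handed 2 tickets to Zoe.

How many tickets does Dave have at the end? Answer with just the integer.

Answer: 0

Derivation:
Tracking counts step by step:
Start: Zoe=0, Dave=5, Eve=0, Xander=1
Event 1 (Zoe +3): Zoe: 0 -> 3. State: Zoe=3, Dave=5, Eve=0, Xander=1
Event 2 (Dave -5): Dave: 5 -> 0. State: Zoe=3, Dave=0, Eve=0, Xander=1
Event 3 (Xander -1): Xander: 1 -> 0. State: Zoe=3, Dave=0, Eve=0, Xander=0
Event 4 (Dave +4): Dave: 0 -> 4. State: Zoe=3, Dave=4, Eve=0, Xander=0
Event 5 (Dave -4): Dave: 4 -> 0. State: Zoe=3, Dave=0, Eve=0, Xander=0
Event 6 (Zoe -1): Zoe: 3 -> 2. State: Zoe=2, Dave=0, Eve=0, Xander=0
Event 7 (Dave +4): Dave: 0 -> 4. State: Zoe=2, Dave=4, Eve=0, Xander=0
Event 8 (Zoe -1): Zoe: 2 -> 1. State: Zoe=1, Dave=4, Eve=0, Xander=0
Event 9 (Dave -2): Dave: 4 -> 2. State: Zoe=1, Dave=2, Eve=0, Xander=0
Event 10 (Dave -> Zoe, 2): Dave: 2 -> 0, Zoe: 1 -> 3. State: Zoe=3, Dave=0, Eve=0, Xander=0

Dave's final count: 0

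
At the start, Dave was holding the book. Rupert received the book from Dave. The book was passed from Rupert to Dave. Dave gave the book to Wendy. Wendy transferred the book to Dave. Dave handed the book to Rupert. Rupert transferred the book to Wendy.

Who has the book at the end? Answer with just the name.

Answer: Wendy

Derivation:
Tracking the book through each event:
Start: Dave has the book.
After event 1: Rupert has the book.
After event 2: Dave has the book.
After event 3: Wendy has the book.
After event 4: Dave has the book.
After event 5: Rupert has the book.
After event 6: Wendy has the book.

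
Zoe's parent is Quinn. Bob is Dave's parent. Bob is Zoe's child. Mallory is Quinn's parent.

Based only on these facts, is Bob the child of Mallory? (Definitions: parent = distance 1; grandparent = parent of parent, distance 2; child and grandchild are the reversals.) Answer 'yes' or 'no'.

Answer: no

Derivation:
Reconstructing the parent chain from the given facts:
  Mallory -> Quinn -> Zoe -> Bob -> Dave
(each arrow means 'parent of the next')
Positions in the chain (0 = top):
  position of Mallory: 0
  position of Quinn: 1
  position of Zoe: 2
  position of Bob: 3
  position of Dave: 4

Bob is at position 3, Mallory is at position 0; signed distance (j - i) = -3.
'child' requires j - i = -1. Actual distance is -3, so the relation does NOT hold.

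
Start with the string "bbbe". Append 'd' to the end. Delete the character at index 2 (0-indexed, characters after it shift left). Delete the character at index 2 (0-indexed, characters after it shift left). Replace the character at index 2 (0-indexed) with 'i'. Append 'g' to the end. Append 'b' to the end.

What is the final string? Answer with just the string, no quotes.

Applying each edit step by step:
Start: "bbbe"
Op 1 (append 'd'): "bbbe" -> "bbbed"
Op 2 (delete idx 2 = 'b'): "bbbed" -> "bbed"
Op 3 (delete idx 2 = 'e'): "bbed" -> "bbd"
Op 4 (replace idx 2: 'd' -> 'i'): "bbd" -> "bbi"
Op 5 (append 'g'): "bbi" -> "bbig"
Op 6 (append 'b'): "bbig" -> "bbigb"

Answer: bbigb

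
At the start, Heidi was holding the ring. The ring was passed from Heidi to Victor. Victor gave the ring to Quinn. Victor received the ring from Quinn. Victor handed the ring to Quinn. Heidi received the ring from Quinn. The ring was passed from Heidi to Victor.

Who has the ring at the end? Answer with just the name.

Answer: Victor

Derivation:
Tracking the ring through each event:
Start: Heidi has the ring.
After event 1: Victor has the ring.
After event 2: Quinn has the ring.
After event 3: Victor has the ring.
After event 4: Quinn has the ring.
After event 5: Heidi has the ring.
After event 6: Victor has the ring.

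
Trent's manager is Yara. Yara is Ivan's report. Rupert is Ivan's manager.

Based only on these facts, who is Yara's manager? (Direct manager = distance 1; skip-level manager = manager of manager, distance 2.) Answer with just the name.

Reconstructing the manager chain from the given facts:
  Rupert -> Ivan -> Yara -> Trent
(each arrow means 'manager of the next')
Positions in the chain (0 = top):
  position of Rupert: 0
  position of Ivan: 1
  position of Yara: 2
  position of Trent: 3

Yara is at position 2; the manager is 1 step up the chain, i.e. position 1: Ivan.

Answer: Ivan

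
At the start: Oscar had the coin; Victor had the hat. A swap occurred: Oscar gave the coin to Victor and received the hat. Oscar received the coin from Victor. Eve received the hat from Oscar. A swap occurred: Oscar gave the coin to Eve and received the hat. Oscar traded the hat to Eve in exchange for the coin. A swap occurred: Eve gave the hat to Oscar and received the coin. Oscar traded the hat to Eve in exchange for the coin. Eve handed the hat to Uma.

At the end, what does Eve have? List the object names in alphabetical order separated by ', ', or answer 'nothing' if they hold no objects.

Tracking all object holders:
Start: coin:Oscar, hat:Victor
Event 1 (swap coin<->hat: now coin:Victor, hat:Oscar). State: coin:Victor, hat:Oscar
Event 2 (give coin: Victor -> Oscar). State: coin:Oscar, hat:Oscar
Event 3 (give hat: Oscar -> Eve). State: coin:Oscar, hat:Eve
Event 4 (swap coin<->hat: now coin:Eve, hat:Oscar). State: coin:Eve, hat:Oscar
Event 5 (swap hat<->coin: now hat:Eve, coin:Oscar). State: coin:Oscar, hat:Eve
Event 6 (swap hat<->coin: now hat:Oscar, coin:Eve). State: coin:Eve, hat:Oscar
Event 7 (swap hat<->coin: now hat:Eve, coin:Oscar). State: coin:Oscar, hat:Eve
Event 8 (give hat: Eve -> Uma). State: coin:Oscar, hat:Uma

Final state: coin:Oscar, hat:Uma
Eve holds: (nothing).

Answer: nothing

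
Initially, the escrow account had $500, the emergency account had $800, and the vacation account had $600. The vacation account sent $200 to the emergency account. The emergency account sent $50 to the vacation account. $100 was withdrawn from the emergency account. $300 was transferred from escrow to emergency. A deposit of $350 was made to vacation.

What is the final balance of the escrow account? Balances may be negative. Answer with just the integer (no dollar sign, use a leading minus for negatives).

Tracking account balances step by step:
Start: escrow=500, emergency=800, vacation=600
Event 1 (transfer 200 vacation -> emergency): vacation: 600 - 200 = 400, emergency: 800 + 200 = 1000. Balances: escrow=500, emergency=1000, vacation=400
Event 2 (transfer 50 emergency -> vacation): emergency: 1000 - 50 = 950, vacation: 400 + 50 = 450. Balances: escrow=500, emergency=950, vacation=450
Event 3 (withdraw 100 from emergency): emergency: 950 - 100 = 850. Balances: escrow=500, emergency=850, vacation=450
Event 4 (transfer 300 escrow -> emergency): escrow: 500 - 300 = 200, emergency: 850 + 300 = 1150. Balances: escrow=200, emergency=1150, vacation=450
Event 5 (deposit 350 to vacation): vacation: 450 + 350 = 800. Balances: escrow=200, emergency=1150, vacation=800

Final balance of escrow: 200

Answer: 200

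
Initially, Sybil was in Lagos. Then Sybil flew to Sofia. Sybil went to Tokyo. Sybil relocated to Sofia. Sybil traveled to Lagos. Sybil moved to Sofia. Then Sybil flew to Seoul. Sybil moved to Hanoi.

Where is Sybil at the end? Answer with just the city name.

Answer: Hanoi

Derivation:
Tracking Sybil's location:
Start: Sybil is in Lagos.
After move 1: Lagos -> Sofia. Sybil is in Sofia.
After move 2: Sofia -> Tokyo. Sybil is in Tokyo.
After move 3: Tokyo -> Sofia. Sybil is in Sofia.
After move 4: Sofia -> Lagos. Sybil is in Lagos.
After move 5: Lagos -> Sofia. Sybil is in Sofia.
After move 6: Sofia -> Seoul. Sybil is in Seoul.
After move 7: Seoul -> Hanoi. Sybil is in Hanoi.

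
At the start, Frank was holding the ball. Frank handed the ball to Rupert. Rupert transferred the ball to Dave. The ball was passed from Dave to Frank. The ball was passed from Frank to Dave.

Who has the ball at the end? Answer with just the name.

Tracking the ball through each event:
Start: Frank has the ball.
After event 1: Rupert has the ball.
After event 2: Dave has the ball.
After event 3: Frank has the ball.
After event 4: Dave has the ball.

Answer: Dave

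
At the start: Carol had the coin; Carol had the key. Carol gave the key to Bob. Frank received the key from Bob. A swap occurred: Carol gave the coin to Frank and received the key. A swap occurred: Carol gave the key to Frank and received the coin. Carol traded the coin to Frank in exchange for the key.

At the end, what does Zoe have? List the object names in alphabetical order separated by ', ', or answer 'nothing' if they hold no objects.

Tracking all object holders:
Start: coin:Carol, key:Carol
Event 1 (give key: Carol -> Bob). State: coin:Carol, key:Bob
Event 2 (give key: Bob -> Frank). State: coin:Carol, key:Frank
Event 3 (swap coin<->key: now coin:Frank, key:Carol). State: coin:Frank, key:Carol
Event 4 (swap key<->coin: now key:Frank, coin:Carol). State: coin:Carol, key:Frank
Event 5 (swap coin<->key: now coin:Frank, key:Carol). State: coin:Frank, key:Carol

Final state: coin:Frank, key:Carol
Zoe holds: (nothing).

Answer: nothing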